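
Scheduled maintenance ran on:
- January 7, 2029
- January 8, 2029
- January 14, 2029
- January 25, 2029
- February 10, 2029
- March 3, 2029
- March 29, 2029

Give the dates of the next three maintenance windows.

April 29, 2029; June 4, 2029; July 15, 2029

Gaps: 1, 6, 11, 16, 21, 26 days — each gap is 5 larger than the previous one.
Next gap: 31 days. March 29, 2029 + 31 days = April 29, 2029.
Next gap: 36 days. April 29, 2029 + 36 days = June 4, 2029.
Next gap: 41 days. June 4, 2029 + 41 days = July 15, 2029.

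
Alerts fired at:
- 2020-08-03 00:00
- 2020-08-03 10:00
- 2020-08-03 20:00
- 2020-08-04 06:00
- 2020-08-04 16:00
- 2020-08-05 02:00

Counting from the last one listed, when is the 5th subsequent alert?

Gaps: 10, 10, 10, 10, 10 hours — each event is 10 hours after the previous one.
2020-08-05 02:00 + 10 h = 2020-08-05 12:00.
2020-08-05 12:00 + 10 h = 2020-08-05 22:00.
2020-08-05 22:00 + 10 h = 2020-08-06 08:00.
2020-08-06 08:00 + 10 h = 2020-08-06 18:00.
2020-08-06 18:00 + 10 h = 2020-08-07 04:00.

2020-08-07 04:00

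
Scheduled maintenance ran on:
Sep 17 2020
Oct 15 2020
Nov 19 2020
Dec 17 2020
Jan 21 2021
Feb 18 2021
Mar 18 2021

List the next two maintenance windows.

All dates are Thursdays, 28, 35, 28, 35, 28, 28 days apart.
Specifically, the 3rd Thursday of each month.
April 2021 — 3rd Thursday is Apr 15 2021.
3rd Thursday of May 2021: May 20 2021.

Apr 15 2021, May 20 2021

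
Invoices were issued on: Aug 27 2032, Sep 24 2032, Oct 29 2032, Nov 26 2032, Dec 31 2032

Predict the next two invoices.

Jan 28 2033, Feb 25 2033

These are Fridays with 28, 35, 28, 35-day gaps.
Each is the final Friday of its month — Oct 29 2032 is past the 28th, so '4th Friday' doesn't fit.
January 2033 ends with Friday Jan 28 2033.
Last Friday of February 2033: Feb 25 2033.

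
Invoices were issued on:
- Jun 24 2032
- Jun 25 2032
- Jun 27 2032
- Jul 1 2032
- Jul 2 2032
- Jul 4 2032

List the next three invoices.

Jul 8 2032, Jul 9 2032, Jul 11 2032

Every event lands on a Thursday or Friday or Sunday (gaps cycle 1, 2, 4, 1, 2).
So the schedule is: every Thursday, Friday and Sunday.
The following Thursday is Jul 8 2032.
Next Friday: Jul 9 2032.
Next Sunday: Jul 11 2032.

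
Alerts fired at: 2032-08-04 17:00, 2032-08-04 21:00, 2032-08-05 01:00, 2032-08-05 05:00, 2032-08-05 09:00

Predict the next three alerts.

Gaps: 4, 4, 4, 4 hours — each event is 4 hours after the previous one.
2032-08-05 09:00 + 4 h = 2032-08-05 13:00.
2032-08-05 13:00 + 4 h = 2032-08-05 17:00.
2032-08-05 17:00 + 4 h = 2032-08-05 21:00.

2032-08-05 13:00, 2032-08-05 17:00, 2032-08-05 21:00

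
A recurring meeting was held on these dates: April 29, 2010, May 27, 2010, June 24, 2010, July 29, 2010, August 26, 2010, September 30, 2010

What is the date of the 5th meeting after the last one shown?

Every date is a Thursday; gaps 28, 28, 35, 28, 35 days.
Each is the last Thursday of its month (at least one falls on the 29th or later, ruling out '4th Thursday').
Last Thursday of October 2010: October 28, 2010.
November 2010 ends with Thursday November 25, 2010.
Last Thursday of December 2010: December 30, 2010.
Last Thursday of January 2011: January 27, 2011.
Last Thursday of February 2011: February 24, 2011.

February 24, 2011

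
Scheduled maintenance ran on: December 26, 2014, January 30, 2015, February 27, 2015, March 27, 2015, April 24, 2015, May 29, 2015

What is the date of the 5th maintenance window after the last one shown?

Every date is a Friday; gaps 35, 28, 28, 28, 35 days.
Each is the last Friday of its month (at least one falls on the 29th or later, ruling out '4th Friday').
Last Friday of June 2015: June 26, 2015.
July 2015 ends with Friday July 31, 2015.
Last Friday of August 2015: August 28, 2015.
September 2015 ends with Friday September 25, 2015.
October 2015 ends with Friday October 30, 2015.

October 30, 2015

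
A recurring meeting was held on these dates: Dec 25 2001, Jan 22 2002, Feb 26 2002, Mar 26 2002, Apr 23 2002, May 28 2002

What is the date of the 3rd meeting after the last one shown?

Gaps: 28, 35, 28, 28, 35 days — a mix of 28 and 35. Every date is a Tuesday.
Each is the 4th Tuesday of its month.
4th Tuesday of June 2002: Jun 25 2002.
4th Tuesday of July 2002: Jul 23 2002.
4th Tuesday of August 2002: Aug 27 2002.

Aug 27 2002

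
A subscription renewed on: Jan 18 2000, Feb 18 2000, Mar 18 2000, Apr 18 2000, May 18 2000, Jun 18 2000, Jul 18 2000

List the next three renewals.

Aug 18 2000, Sep 18 2000, Oct 18 2000

The day-of-month is always 18 (31, 29, 31, 30, 31, 30 days between events).
So this recurs on the 18th of each month.
August 2000: Aug 18 2000.
Next: September 2000 → Sep 18 2000.
October 2000: Oct 18 2000.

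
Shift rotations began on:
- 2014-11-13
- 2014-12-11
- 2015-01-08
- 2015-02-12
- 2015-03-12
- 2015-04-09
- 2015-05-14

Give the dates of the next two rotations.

These are Thursdays at 28- or 35-day spacing (28, 28, 35, 28, 28, 35).
The pattern: 2nd Thursday of the month.
2nd Thursday of June 2015: 2015-06-11.
2nd Thursday of July 2015: 2015-07-09.

2015-06-11, 2015-07-09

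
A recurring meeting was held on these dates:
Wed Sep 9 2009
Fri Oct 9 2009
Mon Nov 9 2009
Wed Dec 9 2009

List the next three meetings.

Sat Jan 9 2010, Tue Feb 9 2010, Tue Mar 9 2010

Each date is the 9th; the gaps (30, 31, 30) track the month lengths.
The rule is the 9th of each month.
Next: January 2010 → Sat Jan 9 2010.
Next: February 2010 → Tue Feb 9 2010.
March 2010: Tue Mar 9 2010.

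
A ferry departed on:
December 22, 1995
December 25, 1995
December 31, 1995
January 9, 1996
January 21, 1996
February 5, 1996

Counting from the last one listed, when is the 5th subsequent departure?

June 4, 1996

Gaps: 3, 6, 9, 12, 15 days — each gap is 3 larger than the previous one.
Next gap: 18 days. February 5, 1996 + 18 days = February 23, 1996.
Next gap: 21 days. February 23, 1996 + 21 days = March 15, 1996.
Next gap: 24 days. March 15, 1996 + 24 days = April 8, 1996.
Next gap: 27 days. April 8, 1996 + 27 days = May 5, 1996.
Next gap: 30 days. May 5, 1996 + 30 days = June 4, 1996.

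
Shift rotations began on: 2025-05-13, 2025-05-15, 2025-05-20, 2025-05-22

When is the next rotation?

Gaps: 2, 5, 2 days — not constant, but cyclic with period 2.
The events fall on every Tuesday and Thursday.
The following Tuesday is 2025-05-27.

2025-05-27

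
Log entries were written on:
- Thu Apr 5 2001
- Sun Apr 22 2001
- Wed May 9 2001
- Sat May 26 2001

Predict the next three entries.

The spacing is 17, 17, 17 days — always 17 days.
Sat May 26 2001 + 17 days = Tue Jun 12 2001.
Tue Jun 12 2001 + 17 days = Fri Jun 29 2001.
Fri Jun 29 2001 + 17 days = Mon Jul 16 2001.

Tue Jun 12 2001, Fri Jun 29 2001, Mon Jul 16 2001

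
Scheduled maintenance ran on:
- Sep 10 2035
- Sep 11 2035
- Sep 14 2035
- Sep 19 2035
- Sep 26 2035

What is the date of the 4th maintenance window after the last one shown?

Nov 13 2035

The spacing grows by 2 each time: 1, 3, 5, 7 days.
Next gap: 9 days. Sep 26 2035 + 9 days = Oct 5 2035.
Next gap: 11 days. Oct 5 2035 + 11 days = Oct 16 2035.
Next gap: 13 days. Oct 16 2035 + 13 days = Oct 29 2035.
Next gap: 15 days. Oct 29 2035 + 15 days = Nov 13 2035.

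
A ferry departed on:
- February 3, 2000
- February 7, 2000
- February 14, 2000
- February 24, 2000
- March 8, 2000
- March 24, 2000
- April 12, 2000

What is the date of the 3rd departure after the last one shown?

Intervals are 4, 7, 10, 13, 16, 19 days — an arithmetic progression with common difference 3.
Next gap: 22 days. April 12, 2000 + 22 days = May 4, 2000.
Next gap: 25 days. May 4, 2000 + 25 days = May 29, 2000.
Next gap: 28 days. May 29, 2000 + 28 days = June 26, 2000.

June 26, 2000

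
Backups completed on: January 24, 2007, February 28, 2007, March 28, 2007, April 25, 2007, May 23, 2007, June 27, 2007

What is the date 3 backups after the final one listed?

All dates are Wednesdays, 35, 28, 28, 28, 35 days apart.
Specifically, the 4th Wednesday of each month.
4th Wednesday of July 2007: July 25, 2007.
August 2007 — 4th Wednesday is August 22, 2007.
4th Wednesday of September 2007: September 26, 2007.

September 26, 2007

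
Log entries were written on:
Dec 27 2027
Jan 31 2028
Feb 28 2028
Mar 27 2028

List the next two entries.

Apr 24 2028, May 29 2028

All Mondays; the gaps (35, 28, 28) vary with month length.
This is the last Monday of each month.
April 2028 ends with Monday Apr 24 2028.
Last Monday of May 2028: May 29 2028.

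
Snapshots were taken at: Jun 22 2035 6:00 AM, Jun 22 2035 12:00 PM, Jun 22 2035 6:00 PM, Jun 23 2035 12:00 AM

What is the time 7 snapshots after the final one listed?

The interval is a steady 6 hours (6, 6, 6).
Jun 23 2035 12:00 AM + 6 h = Jun 23 2035 6:00 AM.
Jun 23 2035 6:00 AM + 6 h = Jun 23 2035 12:00 PM.
Jun 23 2035 12:00 PM + 6 h = Jun 23 2035 6:00 PM.
Jun 23 2035 6:00 PM + 6 h = Jun 24 2035 12:00 AM.
Jun 24 2035 12:00 AM + 6 h = Jun 24 2035 6:00 AM.
Jun 24 2035 6:00 AM + 6 h = Jun 24 2035 12:00 PM.
Jun 24 2035 12:00 PM + 6 h = Jun 24 2035 6:00 PM.

Jun 24 2035 6:00 PM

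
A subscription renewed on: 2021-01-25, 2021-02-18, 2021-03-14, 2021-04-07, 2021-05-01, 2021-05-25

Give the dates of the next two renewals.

Gaps between consecutive events: 24, 24, 24, 24, 24 days — a constant 24-day interval.
2021-05-25 + 24 days = 2021-06-18.
2021-06-18 + 24 days = 2021-07-12.

2021-06-18, 2021-07-12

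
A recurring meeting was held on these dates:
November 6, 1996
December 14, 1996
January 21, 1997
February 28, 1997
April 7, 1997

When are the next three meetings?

May 15, 1997; June 22, 1997; July 30, 1997

The spacing is 38, 38, 38, 38 days — always 38 days.
April 7, 1997 + 38 days = May 15, 1997.
May 15, 1997 + 38 days = June 22, 1997.
June 22, 1997 + 38 days = July 30, 1997.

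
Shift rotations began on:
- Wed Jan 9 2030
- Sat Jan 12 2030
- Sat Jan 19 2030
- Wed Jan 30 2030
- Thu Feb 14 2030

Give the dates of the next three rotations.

Tue Mar 5 2030, Thu Mar 28 2030, Wed Apr 24 2030

Gaps: 3, 7, 11, 15 days — each gap is 4 larger than the previous one.
Next gap: 19 days. Thu Feb 14 2030 + 19 days = Tue Mar 5 2030.
Next gap: 23 days. Tue Mar 5 2030 + 23 days = Thu Mar 28 2030.
Next gap: 27 days. Thu Mar 28 2030 + 27 days = Wed Apr 24 2030.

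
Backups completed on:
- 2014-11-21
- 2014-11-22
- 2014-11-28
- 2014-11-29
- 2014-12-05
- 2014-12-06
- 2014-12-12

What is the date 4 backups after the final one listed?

2014-12-26

The gap pattern 1, 6, 1, 6, 1, 6 repeats every 2 events.
These are the Fridays and Saturdays of each week.
Next Saturday: 2014-12-13.
The following Friday is 2014-12-19.
Next Saturday: 2014-12-20.
Next Friday: 2014-12-26.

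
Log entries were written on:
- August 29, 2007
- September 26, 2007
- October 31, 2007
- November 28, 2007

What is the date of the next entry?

December 26, 2007

All Wednesdays; the gaps (28, 35, 28) vary with month length.
This is the last Wednesday of each month.
December 2007 ends with Wednesday December 26, 2007.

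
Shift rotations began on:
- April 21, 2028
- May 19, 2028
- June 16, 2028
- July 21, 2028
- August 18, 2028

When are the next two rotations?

September 15, 2028; October 20, 2028

These are Fridays at 28- or 35-day spacing (28, 28, 35, 28).
The pattern: 3rd Friday of the month.
September 2028 — 3rd Friday is September 15, 2028.
3rd Friday of October 2028: October 20, 2028.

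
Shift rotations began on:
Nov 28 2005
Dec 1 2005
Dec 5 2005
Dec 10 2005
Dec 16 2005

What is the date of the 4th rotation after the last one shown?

Jan 19 2006

The spacing grows by 1 each time: 3, 4, 5, 6 days.
Next gap: 7 days. Dec 16 2005 + 7 days = Dec 23 2005.
Next gap: 8 days. Dec 23 2005 + 8 days = Dec 31 2005.
Next gap: 9 days. Dec 31 2005 + 9 days = Jan 9 2006.
Next gap: 10 days. Jan 9 2006 + 10 days = Jan 19 2006.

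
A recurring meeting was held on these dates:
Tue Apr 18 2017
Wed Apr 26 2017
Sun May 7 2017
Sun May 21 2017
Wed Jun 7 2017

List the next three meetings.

Tue Jun 27 2017, Thu Jul 20 2017, Tue Aug 15 2017

The spacing grows by 3 each time: 8, 11, 14, 17 days.
Next gap: 20 days. Wed Jun 7 2017 + 20 days = Tue Jun 27 2017.
Next gap: 23 days. Tue Jun 27 2017 + 23 days = Thu Jul 20 2017.
Next gap: 26 days. Thu Jul 20 2017 + 26 days = Tue Aug 15 2017.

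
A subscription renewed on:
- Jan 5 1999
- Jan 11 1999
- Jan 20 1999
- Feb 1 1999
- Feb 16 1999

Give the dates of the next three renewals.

Mar 6 1999, Mar 27 1999, Apr 20 1999

Gaps: 6, 9, 12, 15 days — each gap is 3 larger than the previous one.
Next gap: 18 days. Feb 16 1999 + 18 days = Mar 6 1999.
Next gap: 21 days. Mar 6 1999 + 21 days = Mar 27 1999.
Next gap: 24 days. Mar 27 1999 + 24 days = Apr 20 1999.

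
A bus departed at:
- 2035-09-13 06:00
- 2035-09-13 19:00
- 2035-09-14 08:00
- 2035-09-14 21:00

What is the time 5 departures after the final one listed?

The interval is a steady 13 hours (13, 13, 13).
2035-09-14 21:00 + 13 h = 2035-09-15 10:00.
2035-09-15 10:00 + 13 h = 2035-09-15 23:00.
2035-09-15 23:00 + 13 h = 2035-09-16 12:00.
2035-09-16 12:00 + 13 h = 2035-09-17 01:00.
2035-09-17 01:00 + 13 h = 2035-09-17 14:00.

2035-09-17 14:00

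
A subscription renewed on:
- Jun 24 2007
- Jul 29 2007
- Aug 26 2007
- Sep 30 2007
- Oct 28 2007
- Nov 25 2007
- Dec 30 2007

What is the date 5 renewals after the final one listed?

May 25 2008

Every date is a Sunday; gaps 35, 28, 35, 28, 28, 35 days.
Each is the last Sunday of its month (at least one falls on the 29th or later, ruling out '4th Sunday').
January 2008 ends with Sunday Jan 27 2008.
February 2008 ends with Sunday Feb 24 2008.
Last Sunday of March 2008: Mar 30 2008.
Last Sunday of April 2008: Apr 27 2008.
Last Sunday of May 2008: May 25 2008.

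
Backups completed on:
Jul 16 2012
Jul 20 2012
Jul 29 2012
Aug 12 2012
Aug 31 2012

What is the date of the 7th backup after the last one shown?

May 31 2013

Intervals are 4, 9, 14, 19 days — an arithmetic progression with common difference 5.
Next gap: 24 days. Aug 31 2012 + 24 days = Sep 24 2012.
Next gap: 29 days. Sep 24 2012 + 29 days = Oct 23 2012.
Next gap: 34 days. Oct 23 2012 + 34 days = Nov 26 2012.
Next gap: 39 days. Nov 26 2012 + 39 days = Jan 4 2013.
Next gap: 44 days. Jan 4 2013 + 44 days = Feb 17 2013.
Next gap: 49 days. Feb 17 2013 + 49 days = Apr 7 2013.
Next gap: 54 days. Apr 7 2013 + 54 days = May 31 2013.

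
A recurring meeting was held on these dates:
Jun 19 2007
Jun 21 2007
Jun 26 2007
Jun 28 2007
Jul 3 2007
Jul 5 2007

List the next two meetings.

Jul 10 2007, Jul 12 2007

Every event lands on a Tuesday or Thursday (gaps cycle 2, 5, 2, 5, 2).
So the schedule is: every Tuesday and Thursday.
Next Tuesday: Jul 10 2007.
The following Thursday is Jul 12 2007.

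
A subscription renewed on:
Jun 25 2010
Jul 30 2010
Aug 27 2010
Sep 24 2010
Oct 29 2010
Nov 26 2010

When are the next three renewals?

All Fridays; the gaps (35, 28, 28, 35, 28) vary with month length.
This is the last Friday of each month.
Last Friday of December 2010: Dec 31 2010.
January 2011 ends with Friday Jan 28 2011.
February 2011 ends with Friday Feb 25 2011.

Dec 31 2010, Jan 28 2011, Feb 25 2011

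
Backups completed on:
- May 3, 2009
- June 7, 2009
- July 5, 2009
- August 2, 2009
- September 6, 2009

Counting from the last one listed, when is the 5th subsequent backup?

February 7, 2010

All dates are Sundays, 35, 28, 28, 35 days apart.
Specifically, the 1st Sunday of each month.
1st Sunday of October 2009: October 4, 2009.
1st Sunday of November 2009: November 1, 2009.
December 2009 — 1st Sunday is December 6, 2009.
January 2010 — 1st Sunday is January 3, 2010.
1st Sunday of February 2010: February 7, 2010.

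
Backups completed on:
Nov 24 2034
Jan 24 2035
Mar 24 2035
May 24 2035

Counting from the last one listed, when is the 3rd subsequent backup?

Nov 24 2035

The day-of-month is always 24 (61, 59, 61 days between events).
So this recurs on the 24th of every 2 months.
Next: July 2035 → Jul 24 2035.
Next: September 2035 → Sep 24 2035.
Next: November 2035 → Nov 24 2035.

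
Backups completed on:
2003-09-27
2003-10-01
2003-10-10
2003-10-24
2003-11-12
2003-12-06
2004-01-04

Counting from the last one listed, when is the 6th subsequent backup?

Intervals are 4, 9, 14, 19, 24, 29 days — an arithmetic progression with common difference 5.
Next gap: 34 days. 2004-01-04 + 34 days = 2004-02-07.
Next gap: 39 days. 2004-02-07 + 39 days = 2004-03-17.
Next gap: 44 days. 2004-03-17 + 44 days = 2004-04-30.
Next gap: 49 days. 2004-04-30 + 49 days = 2004-06-18.
Next gap: 54 days. 2004-06-18 + 54 days = 2004-08-11.
Next gap: 59 days. 2004-08-11 + 59 days = 2004-10-09.

2004-10-09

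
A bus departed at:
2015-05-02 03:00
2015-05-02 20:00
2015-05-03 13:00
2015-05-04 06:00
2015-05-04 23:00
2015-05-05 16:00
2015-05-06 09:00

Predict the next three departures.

2015-05-07 02:00, 2015-05-07 19:00, 2015-05-08 12:00

Spacing: 17, 17, 17, 17, 17, 17 h — constant 17 h.
2015-05-06 09:00 + 17 h = 2015-05-07 02:00.
2015-05-07 02:00 + 17 h = 2015-05-07 19:00.
2015-05-07 19:00 + 17 h = 2015-05-08 12:00.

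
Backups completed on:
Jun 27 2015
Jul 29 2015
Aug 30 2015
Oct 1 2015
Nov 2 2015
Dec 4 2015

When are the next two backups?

Jan 5 2016, Feb 6 2016

The spacing is 32, 32, 32, 32, 32 days — always 32 days.
Dec 4 2015 + 32 days = Jan 5 2016.
Jan 5 2016 + 32 days = Feb 6 2016.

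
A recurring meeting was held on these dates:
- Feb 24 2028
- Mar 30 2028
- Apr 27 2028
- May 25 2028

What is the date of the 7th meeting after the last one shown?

These are Thursdays with 35, 28, 28-day gaps.
Each is the final Thursday of its month — Mar 30 2028 is past the 28th, so '4th Thursday' doesn't fit.
June 2028 ends with Thursday Jun 29 2028.
Last Thursday of July 2028: Jul 27 2028.
Last Thursday of August 2028: Aug 31 2028.
Last Thursday of September 2028: Sep 28 2028.
October 2028 ends with Thursday Oct 26 2028.
November 2028 ends with Thursday Nov 30 2028.
December 2028 ends with Thursday Dec 28 2028.

Dec 28 2028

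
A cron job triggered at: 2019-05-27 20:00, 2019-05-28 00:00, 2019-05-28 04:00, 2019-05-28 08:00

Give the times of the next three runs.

2019-05-28 12:00, 2019-05-28 16:00, 2019-05-28 20:00

Spacing: 4, 4, 4 h — constant 4 h.
2019-05-28 08:00 + 4 h = 2019-05-28 12:00.
2019-05-28 12:00 + 4 h = 2019-05-28 16:00.
2019-05-28 16:00 + 4 h = 2019-05-28 20:00.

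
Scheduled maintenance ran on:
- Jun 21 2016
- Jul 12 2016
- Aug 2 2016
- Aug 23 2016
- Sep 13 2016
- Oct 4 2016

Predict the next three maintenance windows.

Oct 25 2016, Nov 15 2016, Dec 6 2016

The spacing is 21, 21, 21, 21, 21 days — always 21 days.
Oct 4 2016 + 21 days = Oct 25 2016.
Oct 25 2016 + 21 days = Nov 15 2016.
Nov 15 2016 + 21 days = Dec 6 2016.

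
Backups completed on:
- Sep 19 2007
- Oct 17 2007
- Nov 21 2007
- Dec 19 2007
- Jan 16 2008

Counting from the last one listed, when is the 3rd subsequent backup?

Apr 16 2008

These are Wednesdays at 28- or 35-day spacing (28, 35, 28, 28).
The pattern: 3rd Wednesday of the month.
February 2008 — 3rd Wednesday is Feb 20 2008.
March 2008 — 3rd Wednesday is Mar 19 2008.
April 2008 — 3rd Wednesday is Apr 16 2008.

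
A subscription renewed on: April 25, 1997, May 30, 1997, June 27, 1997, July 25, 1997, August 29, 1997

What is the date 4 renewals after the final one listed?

These are Fridays with 35, 28, 28, 35-day gaps.
Each is the final Friday of its month — May 30, 1997 is past the 28th, so '4th Friday' doesn't fit.
September 1997 ends with Friday September 26, 1997.
Last Friday of October 1997: October 31, 1997.
November 1997 ends with Friday November 28, 1997.
Last Friday of December 1997: December 26, 1997.

December 26, 1997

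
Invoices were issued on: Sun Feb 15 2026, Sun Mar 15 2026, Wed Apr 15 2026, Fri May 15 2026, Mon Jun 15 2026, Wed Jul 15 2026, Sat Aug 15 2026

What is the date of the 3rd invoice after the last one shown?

Sun Nov 15 2026

Gaps: 28, 31, 30, 31, 30, 31 days — not constant. Every event is on the 15th of the month.
Pattern: the 15th of each month.
Next: September 2026 → Tue Sep 15 2026.
Next: October 2026 → Thu Oct 15 2026.
Next: November 2026 → Sun Nov 15 2026.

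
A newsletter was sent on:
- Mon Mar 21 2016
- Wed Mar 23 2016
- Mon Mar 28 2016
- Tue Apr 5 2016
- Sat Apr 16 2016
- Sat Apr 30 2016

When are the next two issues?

Tue May 17 2016, Mon Jun 6 2016

Gaps: 2, 5, 8, 11, 14 days — each gap is 3 larger than the previous one.
Next gap: 17 days. Sat Apr 30 2016 + 17 days = Tue May 17 2016.
Next gap: 20 days. Tue May 17 2016 + 20 days = Mon Jun 6 2016.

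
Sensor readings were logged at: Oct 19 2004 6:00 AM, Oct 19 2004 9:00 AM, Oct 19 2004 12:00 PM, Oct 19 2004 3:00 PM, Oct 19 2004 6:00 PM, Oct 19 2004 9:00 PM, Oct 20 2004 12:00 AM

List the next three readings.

The interval is a steady 3 hours (3, 3, 3, 3, 3, 3).
Oct 20 2004 12:00 AM + 3 h = Oct 20 2004 3:00 AM.
Oct 20 2004 3:00 AM + 3 h = Oct 20 2004 6:00 AM.
Oct 20 2004 6:00 AM + 3 h = Oct 20 2004 9:00 AM.

Oct 20 2004 3:00 AM, Oct 20 2004 6:00 AM, Oct 20 2004 9:00 AM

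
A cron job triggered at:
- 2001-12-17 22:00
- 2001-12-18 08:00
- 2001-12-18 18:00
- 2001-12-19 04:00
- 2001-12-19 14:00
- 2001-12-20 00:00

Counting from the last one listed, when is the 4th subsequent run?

Gaps: 10, 10, 10, 10, 10 hours — each event is 10 hours after the previous one.
2001-12-20 00:00 + 10 h = 2001-12-20 10:00.
2001-12-20 10:00 + 10 h = 2001-12-20 20:00.
2001-12-20 20:00 + 10 h = 2001-12-21 06:00.
2001-12-21 06:00 + 10 h = 2001-12-21 16:00.

2001-12-21 16:00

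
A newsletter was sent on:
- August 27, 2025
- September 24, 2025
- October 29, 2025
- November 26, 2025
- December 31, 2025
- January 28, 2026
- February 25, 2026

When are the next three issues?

All Wednesdays; the gaps (28, 35, 28, 35, 28, 28) vary with month length.
This is the last Wednesday of each month.
March 2026 ends with Wednesday March 25, 2026.
April 2026 ends with Wednesday April 29, 2026.
Last Wednesday of May 2026: May 27, 2026.

March 25, 2026; April 29, 2026; May 27, 2026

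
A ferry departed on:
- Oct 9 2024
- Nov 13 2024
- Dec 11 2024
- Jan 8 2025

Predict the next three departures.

Feb 12 2025, Mar 12 2025, Apr 9 2025

All dates are Wednesdays, 35, 28, 28 days apart.
Specifically, the 2nd Wednesday of each month.
2nd Wednesday of February 2025: Feb 12 2025.
March 2025 — 2nd Wednesday is Mar 12 2025.
2nd Wednesday of April 2025: Apr 9 2025.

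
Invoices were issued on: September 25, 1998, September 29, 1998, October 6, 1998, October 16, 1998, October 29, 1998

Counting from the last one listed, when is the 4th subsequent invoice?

The spacing grows by 3 each time: 4, 7, 10, 13 days.
Next gap: 16 days. October 29, 1998 + 16 days = November 14, 1998.
Next gap: 19 days. November 14, 1998 + 19 days = December 3, 1998.
Next gap: 22 days. December 3, 1998 + 22 days = December 25, 1998.
Next gap: 25 days. December 25, 1998 + 25 days = January 19, 1999.

January 19, 1999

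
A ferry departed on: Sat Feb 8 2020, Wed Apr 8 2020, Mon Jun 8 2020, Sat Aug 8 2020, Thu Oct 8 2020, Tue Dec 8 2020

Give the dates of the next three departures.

Each date is the 8th; the gaps (60, 61, 61, 61, 61) track the month lengths.
The rule is the 8th of every 2 months.
Next: February 2021 → Mon Feb 8 2021.
April 2021: Thu Apr 8 2021.
June 2021: Tue Jun 8 2021.

Mon Feb 8 2021, Thu Apr 8 2021, Tue Jun 8 2021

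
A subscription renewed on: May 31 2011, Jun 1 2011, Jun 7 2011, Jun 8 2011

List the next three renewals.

Jun 14 2011, Jun 15 2011, Jun 21 2011

The gap pattern 1, 6, 1 repeats every 2 events.
These are the Tuesdays and Wednesdays of each week.
The following Tuesday is Jun 14 2011.
The following Wednesday is Jun 15 2011.
Next Tuesday: Jun 21 2011.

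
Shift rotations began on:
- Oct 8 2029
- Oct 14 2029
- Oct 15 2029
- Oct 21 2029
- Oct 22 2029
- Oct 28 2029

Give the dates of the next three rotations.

Every event lands on a Monday or Sunday (gaps cycle 6, 1, 6, 1, 6).
So the schedule is: every Monday and Sunday.
Next Monday: Oct 29 2029.
Next Sunday: Nov 4 2029.
The following Monday is Nov 5 2029.

Oct 29 2029, Nov 4 2029, Nov 5 2029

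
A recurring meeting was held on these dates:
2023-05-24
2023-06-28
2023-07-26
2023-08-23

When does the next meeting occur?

2023-09-27

These are Wednesdays at 28- or 35-day spacing (35, 28, 28).
The pattern: 4th Wednesday of the month.
September 2023 — 4th Wednesday is 2023-09-27.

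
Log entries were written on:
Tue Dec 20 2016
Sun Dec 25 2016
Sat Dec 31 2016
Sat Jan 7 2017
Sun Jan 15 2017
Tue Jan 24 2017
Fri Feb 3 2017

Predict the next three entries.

The spacing grows by 1 each time: 5, 6, 7, 8, 9, 10 days.
Next gap: 11 days. Fri Feb 3 2017 + 11 days = Tue Feb 14 2017.
Next gap: 12 days. Tue Feb 14 2017 + 12 days = Sun Feb 26 2017.
Next gap: 13 days. Sun Feb 26 2017 + 13 days = Sat Mar 11 2017.

Tue Feb 14 2017, Sun Feb 26 2017, Sat Mar 11 2017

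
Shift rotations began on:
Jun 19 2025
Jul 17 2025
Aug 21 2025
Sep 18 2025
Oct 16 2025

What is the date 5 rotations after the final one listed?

Mar 19 2026

These are Thursdays at 28- or 35-day spacing (28, 35, 28, 28).
The pattern: 3rd Thursday of the month.
November 2025 — 3rd Thursday is Nov 20 2025.
3rd Thursday of December 2025: Dec 18 2025.
January 2026 — 3rd Thursday is Jan 15 2026.
3rd Thursday of February 2026: Feb 19 2026.
March 2026 — 3rd Thursday is Mar 19 2026.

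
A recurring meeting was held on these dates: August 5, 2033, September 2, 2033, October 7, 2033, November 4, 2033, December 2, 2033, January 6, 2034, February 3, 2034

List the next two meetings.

These are Fridays at 28- or 35-day spacing (28, 35, 28, 28, 35, 28).
The pattern: 1st Friday of the month.
March 2034 — 1st Friday is March 3, 2034.
April 2034 — 1st Friday is April 7, 2034.

March 3, 2034; April 7, 2034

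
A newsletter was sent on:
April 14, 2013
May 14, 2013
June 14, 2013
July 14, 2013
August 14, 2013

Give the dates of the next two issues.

September 14, 2013; October 14, 2013

The day-of-month is always 14 (30, 31, 30, 31 days between events).
So this recurs on the 14th of each month.
Next: September 2013 → September 14, 2013.
October 2013: October 14, 2013.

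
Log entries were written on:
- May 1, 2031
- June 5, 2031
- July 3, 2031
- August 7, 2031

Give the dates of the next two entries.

September 4, 2031; October 2, 2031

All dates are Thursdays, 35, 28, 35 days apart.
Specifically, the 1st Thursday of each month.
1st Thursday of September 2031: September 4, 2031.
October 2031 — 1st Thursday is October 2, 2031.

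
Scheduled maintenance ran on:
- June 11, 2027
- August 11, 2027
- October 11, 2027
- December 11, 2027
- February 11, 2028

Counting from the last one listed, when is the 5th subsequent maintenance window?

December 11, 2028

Gaps: 61, 61, 61, 62 days — not constant. Every event is on the 11th of the month.
Pattern: the 11th of every 2 months.
April 2028: April 11, 2028.
Next: June 2028 → June 11, 2028.
August 2028: August 11, 2028.
Next: October 2028 → October 11, 2028.
Next: December 2028 → December 11, 2028.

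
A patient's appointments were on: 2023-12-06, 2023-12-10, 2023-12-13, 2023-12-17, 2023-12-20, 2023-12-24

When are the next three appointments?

2023-12-27, 2023-12-31, 2024-01-03

The gap pattern 4, 3, 4, 3, 4 repeats every 2 events.
These are the Wednesdays and Sundays of each week.
The following Wednesday is 2023-12-27.
The following Sunday is 2023-12-31.
The following Wednesday is 2024-01-03.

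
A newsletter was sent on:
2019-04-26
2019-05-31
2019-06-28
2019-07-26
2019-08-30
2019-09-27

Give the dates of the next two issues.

2019-10-25, 2019-11-29

All Fridays; the gaps (35, 28, 28, 35, 28) vary with month length.
This is the last Friday of each month.
October 2019 ends with Friday 2019-10-25.
November 2019 ends with Friday 2019-11-29.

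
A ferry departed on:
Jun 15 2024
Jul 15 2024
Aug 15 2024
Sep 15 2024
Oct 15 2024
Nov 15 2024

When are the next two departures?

Dec 15 2024, Jan 15 2025

Gaps: 30, 31, 31, 30, 31 days — not constant. Every event is on the 15th of the month.
Pattern: the 15th of each month.
Next: December 2024 → Dec 15 2024.
Next: January 2025 → Jan 15 2025.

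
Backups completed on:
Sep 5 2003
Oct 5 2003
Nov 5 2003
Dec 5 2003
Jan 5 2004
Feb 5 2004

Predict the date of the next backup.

The day-of-month is always 5 (30, 31, 30, 31, 31 days between events).
So this recurs on the 5th of each month.
Next: March 2004 → Mar 5 2004.

Mar 5 2004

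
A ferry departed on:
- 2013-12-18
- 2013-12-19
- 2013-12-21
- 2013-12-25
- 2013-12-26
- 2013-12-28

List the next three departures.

2014-01-01, 2014-01-02, 2014-01-04

Every event lands on a Wednesday or Thursday or Saturday (gaps cycle 1, 2, 4, 1, 2).
So the schedule is: every Wednesday, Thursday and Saturday.
Next Wednesday: 2014-01-01.
Next Thursday: 2014-01-02.
The following Saturday is 2014-01-04.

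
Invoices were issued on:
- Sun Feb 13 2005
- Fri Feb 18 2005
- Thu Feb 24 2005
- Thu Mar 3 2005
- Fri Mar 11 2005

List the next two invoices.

Intervals are 5, 6, 7, 8 days — an arithmetic progression with common difference 1.
Next gap: 9 days. Fri Mar 11 2005 + 9 days = Sun Mar 20 2005.
Next gap: 10 days. Sun Mar 20 2005 + 10 days = Wed Mar 30 2005.

Sun Mar 20 2005, Wed Mar 30 2005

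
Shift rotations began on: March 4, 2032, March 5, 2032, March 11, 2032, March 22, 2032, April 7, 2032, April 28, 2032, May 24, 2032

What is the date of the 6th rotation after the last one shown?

Gaps: 1, 6, 11, 16, 21, 26 days — each gap is 5 larger than the previous one.
Next gap: 31 days. May 24, 2032 + 31 days = June 24, 2032.
Next gap: 36 days. June 24, 2032 + 36 days = July 30, 2032.
Next gap: 41 days. July 30, 2032 + 41 days = September 9, 2032.
Next gap: 46 days. September 9, 2032 + 46 days = October 25, 2032.
Next gap: 51 days. October 25, 2032 + 51 days = December 15, 2032.
Next gap: 56 days. December 15, 2032 + 56 days = February 9, 2033.

February 9, 2033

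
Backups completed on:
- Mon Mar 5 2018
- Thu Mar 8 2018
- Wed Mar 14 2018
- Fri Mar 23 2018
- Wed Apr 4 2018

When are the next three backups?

The spacing grows by 3 each time: 3, 6, 9, 12 days.
Next gap: 15 days. Wed Apr 4 2018 + 15 days = Thu Apr 19 2018.
Next gap: 18 days. Thu Apr 19 2018 + 18 days = Mon May 7 2018.
Next gap: 21 days. Mon May 7 2018 + 21 days = Mon May 28 2018.

Thu Apr 19 2018, Mon May 7 2018, Mon May 28 2018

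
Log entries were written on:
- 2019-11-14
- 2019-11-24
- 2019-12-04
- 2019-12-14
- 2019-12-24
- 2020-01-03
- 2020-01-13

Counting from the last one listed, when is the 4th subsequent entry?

Gaps between consecutive events: 10, 10, 10, 10, 10, 10 days — a constant 10-day interval.
2020-01-13 + 10 days = 2020-01-23.
2020-01-23 + 10 days = 2020-02-02.
2020-02-02 + 10 days = 2020-02-12.
2020-02-12 + 10 days = 2020-02-22.

2020-02-22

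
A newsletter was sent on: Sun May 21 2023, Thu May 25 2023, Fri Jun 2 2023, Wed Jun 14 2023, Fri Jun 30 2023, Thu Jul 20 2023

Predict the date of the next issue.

Sun Aug 13 2023

The spacing grows by 4 each time: 4, 8, 12, 16, 20 days.
Next gap: 24 days. Thu Jul 20 2023 + 24 days = Sun Aug 13 2023.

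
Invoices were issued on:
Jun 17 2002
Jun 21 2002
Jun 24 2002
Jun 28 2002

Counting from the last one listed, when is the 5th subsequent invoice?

Jul 15 2002

Gaps: 4, 3, 4 days — not constant, but cyclic with period 2.
The events fall on every Monday and Friday.
Next Monday: Jul 1 2002.
The following Friday is Jul 5 2002.
The following Monday is Jul 8 2002.
Next Friday: Jul 12 2002.
The following Monday is Jul 15 2002.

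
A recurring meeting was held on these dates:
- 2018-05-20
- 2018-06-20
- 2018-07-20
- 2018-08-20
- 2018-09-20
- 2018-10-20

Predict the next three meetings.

The day-of-month is always 20 (31, 30, 31, 31, 30 days between events).
So this recurs on the 20th of each month.
Next: November 2018 → 2018-11-20.
December 2018: 2018-12-20.
Next: January 2019 → 2019-01-20.

2018-11-20, 2018-12-20, 2019-01-20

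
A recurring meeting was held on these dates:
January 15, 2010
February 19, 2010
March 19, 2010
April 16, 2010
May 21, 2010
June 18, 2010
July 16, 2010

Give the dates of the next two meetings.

All dates are Fridays, 35, 28, 28, 35, 28, 28 days apart.
Specifically, the 3rd Friday of each month.
3rd Friday of August 2010: August 20, 2010.
September 2010 — 3rd Friday is September 17, 2010.

August 20, 2010; September 17, 2010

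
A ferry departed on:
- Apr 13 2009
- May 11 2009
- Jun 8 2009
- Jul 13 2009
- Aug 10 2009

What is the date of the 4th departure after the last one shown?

All dates are Mondays, 28, 28, 35, 28 days apart.
Specifically, the 2nd Monday of each month.
September 2009 — 2nd Monday is Sep 14 2009.
October 2009 — 2nd Monday is Oct 12 2009.
2nd Monday of November 2009: Nov 9 2009.
2nd Monday of December 2009: Dec 14 2009.

Dec 14 2009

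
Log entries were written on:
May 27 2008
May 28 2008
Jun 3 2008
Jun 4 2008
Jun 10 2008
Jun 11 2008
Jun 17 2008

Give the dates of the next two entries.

Jun 18 2008, Jun 24 2008

Every event lands on a Tuesday or Wednesday (gaps cycle 1, 6, 1, 6, 1, 6).
So the schedule is: every Tuesday and Wednesday.
The following Wednesday is Jun 18 2008.
Next Tuesday: Jun 24 2008.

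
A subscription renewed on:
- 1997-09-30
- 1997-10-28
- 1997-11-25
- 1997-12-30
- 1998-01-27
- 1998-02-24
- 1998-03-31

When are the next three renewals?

Every date is a Tuesday; gaps 28, 28, 35, 28, 28, 35 days.
Each is the last Tuesday of its month (at least one falls on the 29th or later, ruling out '4th Tuesday').
Last Tuesday of April 1998: 1998-04-28.
Last Tuesday of May 1998: 1998-05-26.
June 1998 ends with Tuesday 1998-06-30.

1998-04-28, 1998-05-26, 1998-06-30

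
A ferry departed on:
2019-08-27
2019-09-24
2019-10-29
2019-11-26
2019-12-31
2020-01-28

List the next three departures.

2020-02-25, 2020-03-31, 2020-04-28

All Tuesdays; the gaps (28, 35, 28, 35, 28) vary with month length.
This is the last Tuesday of each month.
Last Tuesday of February 2020: 2020-02-25.
Last Tuesday of March 2020: 2020-03-31.
April 2020 ends with Tuesday 2020-04-28.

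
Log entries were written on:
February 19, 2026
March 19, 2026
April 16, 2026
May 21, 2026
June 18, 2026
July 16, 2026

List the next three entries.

Gaps: 28, 28, 35, 28, 28 days — a mix of 28 and 35. Every date is a Thursday.
Each is the 3rd Thursday of its month.
3rd Thursday of August 2026: August 20, 2026.
September 2026 — 3rd Thursday is September 17, 2026.
3rd Thursday of October 2026: October 15, 2026.

August 20, 2026; September 17, 2026; October 15, 2026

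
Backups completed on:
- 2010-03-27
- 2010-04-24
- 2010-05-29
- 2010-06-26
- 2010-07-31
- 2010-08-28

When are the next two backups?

Every date is a Saturday; gaps 28, 35, 28, 35, 28 days.
Each is the last Saturday of its month (at least one falls on the 29th or later, ruling out '4th Saturday').
September 2010 ends with Saturday 2010-09-25.
October 2010 ends with Saturday 2010-10-30.

2010-09-25, 2010-10-30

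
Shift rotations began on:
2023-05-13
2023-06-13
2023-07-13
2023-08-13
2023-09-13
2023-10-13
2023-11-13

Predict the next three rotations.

Gaps: 31, 30, 31, 31, 30, 31 days — not constant. Every event is on the 13th of the month.
Pattern: the 13th of each month.
Next: December 2023 → 2023-12-13.
Next: January 2024 → 2024-01-13.
February 2024: 2024-02-13.

2023-12-13, 2024-01-13, 2024-02-13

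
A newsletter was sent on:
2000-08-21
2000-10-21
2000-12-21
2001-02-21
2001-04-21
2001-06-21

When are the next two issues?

2001-08-21, 2001-10-21

The day-of-month is always 21 (61, 61, 62, 59, 61 days between events).
So this recurs on the 21st of every 2 months.
Next: August 2001 → 2001-08-21.
Next: October 2001 → 2001-10-21.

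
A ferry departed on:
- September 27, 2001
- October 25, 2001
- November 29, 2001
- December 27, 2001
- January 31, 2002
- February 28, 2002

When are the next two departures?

March 28, 2002; April 25, 2002

All Thursdays; the gaps (28, 35, 28, 35, 28) vary with month length.
This is the last Thursday of each month.
March 2002 ends with Thursday March 28, 2002.
Last Thursday of April 2002: April 25, 2002.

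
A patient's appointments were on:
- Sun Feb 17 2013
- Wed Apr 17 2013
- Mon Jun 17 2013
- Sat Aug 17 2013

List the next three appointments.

Thu Oct 17 2013, Tue Dec 17 2013, Mon Feb 17 2014

Gaps: 59, 61, 61 days — not constant. Every event is on the 17th of the month.
Pattern: the 17th of every 2 months.
Next: October 2013 → Thu Oct 17 2013.
December 2013: Tue Dec 17 2013.
February 2014: Mon Feb 17 2014.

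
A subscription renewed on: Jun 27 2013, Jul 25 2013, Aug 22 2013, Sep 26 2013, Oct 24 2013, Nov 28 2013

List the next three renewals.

Dec 26 2013, Jan 23 2014, Feb 27 2014

All dates are Thursdays, 28, 28, 35, 28, 35 days apart.
Specifically, the 4th Thursday of each month.
December 2013 — 4th Thursday is Dec 26 2013.
4th Thursday of January 2014: Jan 23 2014.
4th Thursday of February 2014: Feb 27 2014.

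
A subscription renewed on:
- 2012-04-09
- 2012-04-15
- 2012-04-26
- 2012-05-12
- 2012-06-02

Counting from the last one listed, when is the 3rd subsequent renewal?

Intervals are 6, 11, 16, 21 days — an arithmetic progression with common difference 5.
Next gap: 26 days. 2012-06-02 + 26 days = 2012-06-28.
Next gap: 31 days. 2012-06-28 + 31 days = 2012-07-29.
Next gap: 36 days. 2012-07-29 + 36 days = 2012-09-03.

2012-09-03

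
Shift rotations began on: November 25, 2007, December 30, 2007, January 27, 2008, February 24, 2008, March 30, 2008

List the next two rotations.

April 27, 2008; May 25, 2008

These are Sundays with 35, 28, 28, 35-day gaps.
Each is the final Sunday of its month — December 30, 2007 is past the 28th, so '4th Sunday' doesn't fit.
Last Sunday of April 2008: April 27, 2008.
May 2008 ends with Sunday May 25, 2008.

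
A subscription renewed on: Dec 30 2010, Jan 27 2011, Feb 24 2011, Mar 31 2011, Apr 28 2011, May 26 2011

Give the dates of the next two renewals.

Jun 30 2011, Jul 28 2011

Every date is a Thursday; gaps 28, 28, 35, 28, 28 days.
Each is the last Thursday of its month (at least one falls on the 29th or later, ruling out '4th Thursday').
June 2011 ends with Thursday Jun 30 2011.
Last Thursday of July 2011: Jul 28 2011.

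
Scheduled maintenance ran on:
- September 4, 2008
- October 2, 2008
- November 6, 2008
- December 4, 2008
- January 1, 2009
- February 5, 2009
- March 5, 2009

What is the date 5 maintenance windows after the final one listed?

Gaps: 28, 35, 28, 28, 35, 28 days — a mix of 28 and 35. Every date is a Thursday.
Each is the 1st Thursday of its month.
April 2009 — 1st Thursday is April 2, 2009.
May 2009 — 1st Thursday is May 7, 2009.
June 2009 — 1st Thursday is June 4, 2009.
1st Thursday of July 2009: July 2, 2009.
1st Thursday of August 2009: August 6, 2009.

August 6, 2009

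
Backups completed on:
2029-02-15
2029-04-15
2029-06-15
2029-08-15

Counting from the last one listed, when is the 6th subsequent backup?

Each date is the 15th; the gaps (59, 61, 61) track the month lengths.
The rule is the 15th of every 2 months.
Next: October 2029 → 2029-10-15.
December 2029: 2029-12-15.
February 2030: 2030-02-15.
April 2030: 2030-04-15.
Next: June 2030 → 2030-06-15.
Next: August 2030 → 2030-08-15.

2030-08-15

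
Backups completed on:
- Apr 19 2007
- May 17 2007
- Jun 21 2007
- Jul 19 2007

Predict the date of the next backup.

Aug 16 2007

These are Thursdays at 28- or 35-day spacing (28, 35, 28).
The pattern: 3rd Thursday of the month.
August 2007 — 3rd Thursday is Aug 16 2007.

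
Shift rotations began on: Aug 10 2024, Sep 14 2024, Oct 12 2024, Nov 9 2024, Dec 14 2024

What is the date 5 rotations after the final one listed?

All dates are Saturdays, 35, 28, 28, 35 days apart.
Specifically, the 2nd Saturday of each month.
2nd Saturday of January 2025: Jan 11 2025.
February 2025 — 2nd Saturday is Feb 8 2025.
March 2025 — 2nd Saturday is Mar 8 2025.
2nd Saturday of April 2025: Apr 12 2025.
2nd Saturday of May 2025: May 10 2025.

May 10 2025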